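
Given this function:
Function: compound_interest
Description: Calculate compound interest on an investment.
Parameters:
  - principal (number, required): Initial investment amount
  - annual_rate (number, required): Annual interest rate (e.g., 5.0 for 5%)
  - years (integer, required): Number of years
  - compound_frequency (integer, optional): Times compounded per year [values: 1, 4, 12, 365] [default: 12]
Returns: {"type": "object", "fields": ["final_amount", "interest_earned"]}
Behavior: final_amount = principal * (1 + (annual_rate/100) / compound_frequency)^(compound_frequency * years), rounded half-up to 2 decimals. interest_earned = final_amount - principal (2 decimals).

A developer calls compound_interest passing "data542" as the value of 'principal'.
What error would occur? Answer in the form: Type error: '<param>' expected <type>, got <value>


Spec: 'principal' is declared as number; "data542" is a string.
Type error: 'principal' expected number, got "data542"


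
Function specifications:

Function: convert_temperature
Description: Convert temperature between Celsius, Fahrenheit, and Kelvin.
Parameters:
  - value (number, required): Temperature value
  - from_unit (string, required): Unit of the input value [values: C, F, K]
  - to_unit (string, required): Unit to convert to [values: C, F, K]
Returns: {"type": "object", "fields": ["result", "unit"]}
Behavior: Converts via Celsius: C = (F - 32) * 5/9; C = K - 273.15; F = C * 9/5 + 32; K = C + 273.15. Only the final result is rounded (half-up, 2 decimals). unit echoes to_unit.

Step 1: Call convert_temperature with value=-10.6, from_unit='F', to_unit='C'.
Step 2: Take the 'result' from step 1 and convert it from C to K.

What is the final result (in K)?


Step 1: convert_temperature(value=-10.6, from_unit=F, to_unit=C)
  To C: (-10.6 - 32) * 5/9 = -23.666667
  Target is C: -23.666667
  Round to 2 decimals: -23.67
  -> result = -23.67 C
Step 2: convert_temperature(value=-23.67, from_unit=C, to_unit=K)
  Input already in C: -23.67
  To K: -23.67 + 273.15 = 249.48
  Round to 2 decimals: 249.48
  -> result = 249.48 K
249.48 K


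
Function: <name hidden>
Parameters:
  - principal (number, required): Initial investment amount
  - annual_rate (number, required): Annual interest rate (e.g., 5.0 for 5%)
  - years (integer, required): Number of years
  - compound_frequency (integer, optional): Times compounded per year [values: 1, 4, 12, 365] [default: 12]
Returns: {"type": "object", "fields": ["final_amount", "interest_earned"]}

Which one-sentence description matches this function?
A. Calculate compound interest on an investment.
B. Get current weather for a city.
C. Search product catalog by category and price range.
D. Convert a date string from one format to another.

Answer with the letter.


Parameters principal, annual_rate, years, compound_frequency and return ["final_amount", "interest_earned"] fit: Calculate compound interest on an investment.
A


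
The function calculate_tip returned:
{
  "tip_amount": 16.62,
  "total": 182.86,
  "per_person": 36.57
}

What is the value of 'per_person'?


36.57


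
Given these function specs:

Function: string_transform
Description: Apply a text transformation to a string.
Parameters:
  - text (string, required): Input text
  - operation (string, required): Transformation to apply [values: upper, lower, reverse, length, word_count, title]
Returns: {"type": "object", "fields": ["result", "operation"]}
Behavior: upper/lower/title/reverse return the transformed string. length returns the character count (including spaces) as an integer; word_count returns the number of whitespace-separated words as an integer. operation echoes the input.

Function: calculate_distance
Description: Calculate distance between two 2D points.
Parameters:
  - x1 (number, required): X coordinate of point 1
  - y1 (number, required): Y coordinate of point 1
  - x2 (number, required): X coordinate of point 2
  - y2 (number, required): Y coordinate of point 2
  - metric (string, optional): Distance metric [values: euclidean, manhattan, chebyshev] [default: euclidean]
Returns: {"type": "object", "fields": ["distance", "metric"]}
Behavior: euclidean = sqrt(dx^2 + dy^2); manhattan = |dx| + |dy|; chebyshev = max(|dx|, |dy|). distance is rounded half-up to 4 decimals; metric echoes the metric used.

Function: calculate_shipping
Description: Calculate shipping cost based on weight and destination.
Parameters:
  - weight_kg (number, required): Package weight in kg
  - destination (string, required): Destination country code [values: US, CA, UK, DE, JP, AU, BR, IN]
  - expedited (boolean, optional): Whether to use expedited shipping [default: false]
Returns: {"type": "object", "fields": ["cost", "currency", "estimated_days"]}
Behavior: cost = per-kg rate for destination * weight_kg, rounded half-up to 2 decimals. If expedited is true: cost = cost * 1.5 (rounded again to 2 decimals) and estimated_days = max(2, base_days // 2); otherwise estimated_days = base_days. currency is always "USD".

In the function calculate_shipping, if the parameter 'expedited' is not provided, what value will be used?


The calculate_shipping spec declares:
  - expedited (boolean, optional): Whether to use expedited shipping [default: false]
Default:
false


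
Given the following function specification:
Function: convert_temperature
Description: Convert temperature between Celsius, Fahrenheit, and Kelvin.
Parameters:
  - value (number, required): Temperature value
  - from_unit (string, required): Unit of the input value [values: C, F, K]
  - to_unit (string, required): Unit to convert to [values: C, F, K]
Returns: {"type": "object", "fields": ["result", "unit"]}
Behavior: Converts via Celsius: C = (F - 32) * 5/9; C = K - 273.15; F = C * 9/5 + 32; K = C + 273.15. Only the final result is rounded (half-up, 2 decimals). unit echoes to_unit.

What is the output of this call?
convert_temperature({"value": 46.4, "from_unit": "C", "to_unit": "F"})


Input already in C: 46.4
To F: 46.4 * 9/5 + 32 = 115.52
Round to 2 decimals: 115.52
Output:
{"result": 115.52, "unit": "F"}


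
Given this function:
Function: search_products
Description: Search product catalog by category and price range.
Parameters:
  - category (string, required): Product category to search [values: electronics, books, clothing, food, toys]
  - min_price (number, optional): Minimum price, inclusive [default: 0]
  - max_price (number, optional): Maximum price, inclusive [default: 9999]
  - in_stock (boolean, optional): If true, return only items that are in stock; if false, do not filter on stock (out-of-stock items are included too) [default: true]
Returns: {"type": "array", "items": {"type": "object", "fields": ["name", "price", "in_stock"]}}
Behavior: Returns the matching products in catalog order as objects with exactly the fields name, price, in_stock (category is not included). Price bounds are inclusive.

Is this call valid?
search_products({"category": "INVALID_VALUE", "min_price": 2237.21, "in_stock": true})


Checking parameter values...
Parameter 'category' has value 'INVALID_VALUE' not in allowed: electronics, books, clothing, food, toys
Invalid - 'category' must be one of electronics, books, clothing, food, toys


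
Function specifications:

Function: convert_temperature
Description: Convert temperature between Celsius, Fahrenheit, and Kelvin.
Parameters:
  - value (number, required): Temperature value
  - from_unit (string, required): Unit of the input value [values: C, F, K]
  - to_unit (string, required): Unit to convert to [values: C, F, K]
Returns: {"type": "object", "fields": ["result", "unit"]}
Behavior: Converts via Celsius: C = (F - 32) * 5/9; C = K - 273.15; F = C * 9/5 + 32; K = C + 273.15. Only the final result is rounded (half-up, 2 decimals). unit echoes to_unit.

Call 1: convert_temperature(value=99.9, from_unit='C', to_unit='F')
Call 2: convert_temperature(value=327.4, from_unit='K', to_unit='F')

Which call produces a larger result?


Call 1:
  Input already in C: 99.9
  To F: 99.9 * 9/5 + 32 = 211.82
  Round to 2 decimals: 211.82
  -> 211.82 F
Call 2:
  To C: 327.4 - 273.15 = 54.25
  To F: 54.25 * 9/5 + 32 = 129.65
  Round to 2 decimals: 129.65
  -> 129.65 F
Call 1 (211.82 F)


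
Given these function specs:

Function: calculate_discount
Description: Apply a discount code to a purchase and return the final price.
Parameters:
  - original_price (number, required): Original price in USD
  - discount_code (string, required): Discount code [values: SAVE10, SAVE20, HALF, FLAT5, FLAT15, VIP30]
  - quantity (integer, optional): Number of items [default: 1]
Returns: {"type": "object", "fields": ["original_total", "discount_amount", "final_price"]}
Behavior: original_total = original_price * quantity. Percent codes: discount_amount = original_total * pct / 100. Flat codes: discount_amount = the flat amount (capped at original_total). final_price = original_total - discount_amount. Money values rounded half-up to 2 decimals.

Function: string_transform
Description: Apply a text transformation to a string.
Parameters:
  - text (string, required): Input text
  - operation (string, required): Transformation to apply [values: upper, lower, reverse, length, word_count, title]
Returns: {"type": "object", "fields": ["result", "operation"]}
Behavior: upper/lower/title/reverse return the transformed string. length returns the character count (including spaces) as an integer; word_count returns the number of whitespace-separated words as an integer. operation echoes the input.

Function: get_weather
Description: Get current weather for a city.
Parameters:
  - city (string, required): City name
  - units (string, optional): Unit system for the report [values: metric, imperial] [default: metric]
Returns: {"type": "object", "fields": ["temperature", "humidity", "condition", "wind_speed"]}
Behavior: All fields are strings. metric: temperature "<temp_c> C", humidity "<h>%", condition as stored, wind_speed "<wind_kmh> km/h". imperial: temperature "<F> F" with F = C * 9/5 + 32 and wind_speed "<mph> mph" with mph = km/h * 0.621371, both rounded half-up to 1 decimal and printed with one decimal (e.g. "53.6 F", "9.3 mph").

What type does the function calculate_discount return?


The calculate_discount spec declares Returns: {"type": "object", "fields": ["original_total", "discount_amount", "final_price"]}
Type:
object


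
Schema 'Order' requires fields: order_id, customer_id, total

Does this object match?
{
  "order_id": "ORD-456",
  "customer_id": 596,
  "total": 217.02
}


Checking required fields... All present.
Valid - all required fields present


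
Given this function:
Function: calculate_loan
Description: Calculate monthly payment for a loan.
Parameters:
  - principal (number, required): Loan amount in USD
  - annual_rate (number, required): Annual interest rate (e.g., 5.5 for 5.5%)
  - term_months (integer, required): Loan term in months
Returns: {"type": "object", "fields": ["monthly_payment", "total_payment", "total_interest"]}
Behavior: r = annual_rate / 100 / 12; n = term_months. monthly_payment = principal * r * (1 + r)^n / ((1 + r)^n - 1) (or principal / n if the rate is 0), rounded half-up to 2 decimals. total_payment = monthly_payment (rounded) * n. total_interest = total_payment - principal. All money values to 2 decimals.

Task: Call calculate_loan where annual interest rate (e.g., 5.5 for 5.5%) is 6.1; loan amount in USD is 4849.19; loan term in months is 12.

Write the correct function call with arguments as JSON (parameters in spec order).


Mapping each described value to its parameter name:
  'Annual interest rate (e.g., 5.5 for 5.5%)' -> annual_rate = 6.1
  'Loan amount in USD' -> principal = 4849.19
  'Loan term in months' -> term_months = 12
calculate_loan({"principal": 4849.19, "annual_rate": 6.1, "term_months": 12})


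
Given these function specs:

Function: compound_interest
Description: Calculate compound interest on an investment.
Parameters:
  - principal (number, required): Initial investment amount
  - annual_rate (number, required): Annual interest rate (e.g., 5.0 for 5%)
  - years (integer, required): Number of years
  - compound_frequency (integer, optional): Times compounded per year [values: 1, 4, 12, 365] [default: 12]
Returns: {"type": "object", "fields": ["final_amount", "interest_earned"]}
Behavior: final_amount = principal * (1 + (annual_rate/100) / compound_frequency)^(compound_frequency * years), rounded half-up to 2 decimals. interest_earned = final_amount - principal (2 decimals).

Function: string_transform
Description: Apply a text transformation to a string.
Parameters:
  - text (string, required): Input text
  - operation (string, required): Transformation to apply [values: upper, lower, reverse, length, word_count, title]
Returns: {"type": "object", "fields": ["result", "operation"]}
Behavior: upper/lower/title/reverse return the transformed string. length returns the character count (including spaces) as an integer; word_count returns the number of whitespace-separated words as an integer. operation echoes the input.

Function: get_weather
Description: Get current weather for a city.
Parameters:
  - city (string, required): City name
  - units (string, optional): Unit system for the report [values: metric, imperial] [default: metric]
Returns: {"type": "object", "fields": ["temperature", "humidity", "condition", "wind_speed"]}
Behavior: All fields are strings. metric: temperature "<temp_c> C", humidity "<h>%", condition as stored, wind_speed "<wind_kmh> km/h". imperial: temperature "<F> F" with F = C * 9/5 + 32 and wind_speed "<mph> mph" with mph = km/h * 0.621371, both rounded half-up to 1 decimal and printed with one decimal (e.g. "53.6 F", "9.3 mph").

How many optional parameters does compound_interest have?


Parameters of compound_interest: principal (required), annual_rate (required), years (required), compound_frequency (optional)
Optional count:
1


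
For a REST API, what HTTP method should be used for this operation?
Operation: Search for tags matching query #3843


GET = read, POST = create, PUT = update/replace, DELETE = remove
This operation is a read.
GET


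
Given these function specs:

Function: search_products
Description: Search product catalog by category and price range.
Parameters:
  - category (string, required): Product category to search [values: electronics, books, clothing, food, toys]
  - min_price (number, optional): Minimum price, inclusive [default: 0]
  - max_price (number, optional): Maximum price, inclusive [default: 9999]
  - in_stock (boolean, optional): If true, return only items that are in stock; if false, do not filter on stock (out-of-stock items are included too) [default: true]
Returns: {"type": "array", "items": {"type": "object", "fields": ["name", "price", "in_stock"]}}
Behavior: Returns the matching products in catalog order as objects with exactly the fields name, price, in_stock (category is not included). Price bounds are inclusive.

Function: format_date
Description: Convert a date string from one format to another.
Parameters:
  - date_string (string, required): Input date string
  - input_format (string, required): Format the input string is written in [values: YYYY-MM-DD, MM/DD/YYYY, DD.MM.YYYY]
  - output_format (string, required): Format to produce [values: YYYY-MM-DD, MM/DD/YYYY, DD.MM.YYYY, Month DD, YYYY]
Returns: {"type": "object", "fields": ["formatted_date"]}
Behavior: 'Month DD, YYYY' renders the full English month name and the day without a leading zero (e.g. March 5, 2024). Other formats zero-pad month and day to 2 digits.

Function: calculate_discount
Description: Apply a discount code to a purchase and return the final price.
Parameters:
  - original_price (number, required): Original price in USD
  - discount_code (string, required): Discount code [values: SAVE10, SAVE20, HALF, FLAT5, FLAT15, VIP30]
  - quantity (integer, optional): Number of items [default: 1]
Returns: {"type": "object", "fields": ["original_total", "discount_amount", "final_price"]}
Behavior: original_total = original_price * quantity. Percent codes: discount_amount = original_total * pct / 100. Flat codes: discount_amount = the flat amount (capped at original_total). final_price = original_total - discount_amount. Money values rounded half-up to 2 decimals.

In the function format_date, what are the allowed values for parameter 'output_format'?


The format_date spec declares:
  - output_format (string, required): Format to produce [values: YYYY-MM-DD, MM/DD/YYYY, DD.MM.YYYY, Month DD, YYYY]
Allowed values:
YYYY-MM-DD, MM/DD/YYYY, DD.MM.YYYY, Month DD, YYYY


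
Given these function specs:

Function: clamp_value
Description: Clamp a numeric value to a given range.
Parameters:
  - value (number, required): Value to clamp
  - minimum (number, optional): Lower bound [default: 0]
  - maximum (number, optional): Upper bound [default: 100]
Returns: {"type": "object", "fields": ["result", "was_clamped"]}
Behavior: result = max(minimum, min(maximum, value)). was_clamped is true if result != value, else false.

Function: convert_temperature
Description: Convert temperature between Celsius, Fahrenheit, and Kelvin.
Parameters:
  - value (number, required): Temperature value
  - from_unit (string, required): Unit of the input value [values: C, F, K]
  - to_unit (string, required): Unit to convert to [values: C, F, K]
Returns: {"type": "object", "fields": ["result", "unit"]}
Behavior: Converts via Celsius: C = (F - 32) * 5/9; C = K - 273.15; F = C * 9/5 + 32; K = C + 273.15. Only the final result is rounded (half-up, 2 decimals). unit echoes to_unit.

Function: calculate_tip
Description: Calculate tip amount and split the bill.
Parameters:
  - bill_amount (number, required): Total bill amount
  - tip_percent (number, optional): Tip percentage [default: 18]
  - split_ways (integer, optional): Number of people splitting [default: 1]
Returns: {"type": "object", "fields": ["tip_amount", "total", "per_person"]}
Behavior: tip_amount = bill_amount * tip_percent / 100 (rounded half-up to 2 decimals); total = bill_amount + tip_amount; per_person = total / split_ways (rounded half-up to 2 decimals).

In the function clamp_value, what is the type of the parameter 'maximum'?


The clamp_value spec declares:
  - maximum (number, optional): Upper bound [default: 100]
Type:
number


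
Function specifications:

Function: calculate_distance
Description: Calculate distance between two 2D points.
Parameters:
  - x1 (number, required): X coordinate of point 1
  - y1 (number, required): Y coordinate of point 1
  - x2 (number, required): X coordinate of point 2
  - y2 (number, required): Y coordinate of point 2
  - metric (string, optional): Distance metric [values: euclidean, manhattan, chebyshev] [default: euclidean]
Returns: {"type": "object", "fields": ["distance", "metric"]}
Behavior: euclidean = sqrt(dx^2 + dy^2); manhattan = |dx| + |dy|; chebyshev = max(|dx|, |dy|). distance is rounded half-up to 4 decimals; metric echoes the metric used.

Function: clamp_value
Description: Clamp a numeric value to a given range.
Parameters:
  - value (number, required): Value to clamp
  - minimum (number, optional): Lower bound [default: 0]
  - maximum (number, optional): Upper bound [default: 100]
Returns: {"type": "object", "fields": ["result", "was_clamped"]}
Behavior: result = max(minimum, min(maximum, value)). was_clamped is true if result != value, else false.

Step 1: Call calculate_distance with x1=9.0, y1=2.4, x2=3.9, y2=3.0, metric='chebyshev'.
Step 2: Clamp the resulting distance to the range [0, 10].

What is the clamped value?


Step 1: calculate_distance (chebyshev)
  |dx| = |3.9 - 9| = 5.1; |dy| = |3 - 2.4| = 0.6
  chebyshev: max(5.1, 0.6) = 5.1
  Round to 4 decimals: 5.1
  -> distance = 5.1
Step 2: clamp_value(value=5.1, minimum=0, maximum=10)
  result = max(0, min(10, 5.1)) = max(0, 5.1) = 5.1
  was_clamped = (5.1 != 5.1) = false
  -> result = 5.1
5.1


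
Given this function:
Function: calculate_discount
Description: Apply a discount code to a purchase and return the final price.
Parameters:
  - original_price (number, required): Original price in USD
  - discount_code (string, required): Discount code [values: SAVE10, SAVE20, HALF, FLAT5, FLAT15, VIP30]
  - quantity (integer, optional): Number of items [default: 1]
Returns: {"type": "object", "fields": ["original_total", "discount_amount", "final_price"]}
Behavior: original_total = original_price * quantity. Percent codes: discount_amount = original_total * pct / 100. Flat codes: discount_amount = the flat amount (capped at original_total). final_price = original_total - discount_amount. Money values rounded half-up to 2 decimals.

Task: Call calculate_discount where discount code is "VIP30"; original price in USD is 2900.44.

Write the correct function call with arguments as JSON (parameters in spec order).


Mapping each described value to its parameter name:
  'Discount code' -> discount_code = "VIP30"
  'Original price in USD' -> original_price = 2900.44
calculate_discount({"original_price": 2900.44, "discount_code": "VIP30"})


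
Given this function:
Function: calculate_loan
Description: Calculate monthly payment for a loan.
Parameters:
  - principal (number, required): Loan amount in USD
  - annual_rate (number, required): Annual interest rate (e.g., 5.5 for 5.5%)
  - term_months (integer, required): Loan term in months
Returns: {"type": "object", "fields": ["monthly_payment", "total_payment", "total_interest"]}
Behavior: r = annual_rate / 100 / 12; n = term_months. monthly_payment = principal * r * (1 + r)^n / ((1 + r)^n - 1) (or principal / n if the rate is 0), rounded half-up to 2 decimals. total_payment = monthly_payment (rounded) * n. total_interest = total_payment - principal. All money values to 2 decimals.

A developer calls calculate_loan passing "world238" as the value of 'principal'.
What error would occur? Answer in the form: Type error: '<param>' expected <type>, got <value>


Spec: 'principal' is declared as number; "world238" is a string.
Type error: 'principal' expected number, got "world238"


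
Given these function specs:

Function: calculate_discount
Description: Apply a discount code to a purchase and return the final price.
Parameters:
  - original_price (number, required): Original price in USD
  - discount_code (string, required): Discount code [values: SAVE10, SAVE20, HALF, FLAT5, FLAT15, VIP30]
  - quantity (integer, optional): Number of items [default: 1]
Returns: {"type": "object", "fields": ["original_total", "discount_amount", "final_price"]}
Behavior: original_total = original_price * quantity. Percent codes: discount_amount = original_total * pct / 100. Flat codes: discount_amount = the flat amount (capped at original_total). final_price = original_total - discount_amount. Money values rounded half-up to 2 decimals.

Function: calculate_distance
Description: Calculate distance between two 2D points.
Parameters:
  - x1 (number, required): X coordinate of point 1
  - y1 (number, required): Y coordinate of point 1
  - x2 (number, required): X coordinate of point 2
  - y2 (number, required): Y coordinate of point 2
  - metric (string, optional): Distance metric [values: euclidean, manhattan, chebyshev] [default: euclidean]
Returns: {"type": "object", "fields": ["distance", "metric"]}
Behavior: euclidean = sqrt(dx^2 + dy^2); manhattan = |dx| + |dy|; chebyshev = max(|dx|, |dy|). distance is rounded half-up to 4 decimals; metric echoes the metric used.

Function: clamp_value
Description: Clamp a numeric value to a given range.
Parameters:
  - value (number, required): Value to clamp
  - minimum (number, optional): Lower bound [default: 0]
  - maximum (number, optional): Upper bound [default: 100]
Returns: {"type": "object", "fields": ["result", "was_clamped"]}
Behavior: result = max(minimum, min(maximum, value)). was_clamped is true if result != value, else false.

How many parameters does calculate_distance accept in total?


Parameters of calculate_distance: x1 (required), y1 (required), x2 (required), y2 (required), metric (optional)
Total:
5


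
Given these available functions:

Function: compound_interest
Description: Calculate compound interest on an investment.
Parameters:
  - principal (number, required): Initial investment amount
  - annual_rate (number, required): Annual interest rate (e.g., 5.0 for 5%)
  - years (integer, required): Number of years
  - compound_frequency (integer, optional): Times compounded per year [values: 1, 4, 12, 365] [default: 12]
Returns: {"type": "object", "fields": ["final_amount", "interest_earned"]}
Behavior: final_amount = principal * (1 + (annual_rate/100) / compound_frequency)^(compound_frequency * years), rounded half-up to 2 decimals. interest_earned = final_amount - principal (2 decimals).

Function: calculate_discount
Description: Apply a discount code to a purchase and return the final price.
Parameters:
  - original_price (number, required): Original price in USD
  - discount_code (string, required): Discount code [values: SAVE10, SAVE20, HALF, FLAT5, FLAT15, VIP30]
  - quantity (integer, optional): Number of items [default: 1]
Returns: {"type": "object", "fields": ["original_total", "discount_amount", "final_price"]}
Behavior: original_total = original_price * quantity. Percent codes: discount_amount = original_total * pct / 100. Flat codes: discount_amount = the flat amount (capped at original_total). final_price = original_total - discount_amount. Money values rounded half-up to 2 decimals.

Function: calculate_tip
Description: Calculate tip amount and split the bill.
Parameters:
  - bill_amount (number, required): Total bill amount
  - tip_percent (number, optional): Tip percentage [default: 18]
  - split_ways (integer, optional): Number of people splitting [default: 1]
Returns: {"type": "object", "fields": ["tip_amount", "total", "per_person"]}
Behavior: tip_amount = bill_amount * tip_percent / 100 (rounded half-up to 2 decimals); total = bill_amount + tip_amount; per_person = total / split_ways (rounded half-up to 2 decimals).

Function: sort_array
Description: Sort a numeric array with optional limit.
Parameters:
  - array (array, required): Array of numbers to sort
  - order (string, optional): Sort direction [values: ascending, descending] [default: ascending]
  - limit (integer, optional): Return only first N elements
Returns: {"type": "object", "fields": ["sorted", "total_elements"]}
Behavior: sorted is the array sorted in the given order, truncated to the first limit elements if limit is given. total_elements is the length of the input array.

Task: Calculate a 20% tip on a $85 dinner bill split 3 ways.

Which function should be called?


The task needs a function whose description is: Calculate tip amount and split the bill.
calculate_tip


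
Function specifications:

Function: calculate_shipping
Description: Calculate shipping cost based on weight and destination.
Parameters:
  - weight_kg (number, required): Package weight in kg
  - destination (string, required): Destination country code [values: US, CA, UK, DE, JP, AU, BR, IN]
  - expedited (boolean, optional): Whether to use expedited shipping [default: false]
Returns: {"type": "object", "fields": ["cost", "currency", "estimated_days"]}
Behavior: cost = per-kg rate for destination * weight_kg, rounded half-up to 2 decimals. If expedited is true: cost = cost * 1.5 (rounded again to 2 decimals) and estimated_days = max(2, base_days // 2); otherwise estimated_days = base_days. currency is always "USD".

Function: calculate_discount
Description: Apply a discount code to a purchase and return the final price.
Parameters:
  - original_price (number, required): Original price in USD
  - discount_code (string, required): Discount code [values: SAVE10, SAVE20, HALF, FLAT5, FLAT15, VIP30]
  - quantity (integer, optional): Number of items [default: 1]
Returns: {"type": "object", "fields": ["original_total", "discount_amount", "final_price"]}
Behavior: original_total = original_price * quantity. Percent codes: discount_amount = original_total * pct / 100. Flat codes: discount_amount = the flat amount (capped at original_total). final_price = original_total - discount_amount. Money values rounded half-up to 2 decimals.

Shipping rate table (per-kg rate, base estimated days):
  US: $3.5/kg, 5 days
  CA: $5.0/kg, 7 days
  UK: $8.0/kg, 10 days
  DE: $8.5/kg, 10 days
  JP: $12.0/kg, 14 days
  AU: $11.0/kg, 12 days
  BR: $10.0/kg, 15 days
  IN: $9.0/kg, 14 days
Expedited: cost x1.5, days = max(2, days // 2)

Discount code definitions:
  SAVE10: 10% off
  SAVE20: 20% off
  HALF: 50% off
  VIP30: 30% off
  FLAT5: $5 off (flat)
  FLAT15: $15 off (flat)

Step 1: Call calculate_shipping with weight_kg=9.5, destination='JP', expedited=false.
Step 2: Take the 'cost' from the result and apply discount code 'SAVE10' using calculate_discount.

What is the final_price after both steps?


Step 1: calculate_shipping(weight_kg=9.5, destination=JP, expedited=false)
  Rate for JP: $12.0/kg, base 14 days
  cost = 12.0 * 9.5 = 114 -> 114.00
  expedited not set/false: estimated_days = 14
  -> cost = 114.00 USD
Step 2: calculate_discount(original_price=114.0, discount_code=SAVE10, quantity=1)
  original_total = 114.0 * 1 = 114.00
  SAVE10 = 10% off: discount_amount = 114.00 * 10/100 = 11.4 -> 11.40
  final_price = 114.00 - 11.40 = 102.60
  -> final_price = 102.60
$102.60


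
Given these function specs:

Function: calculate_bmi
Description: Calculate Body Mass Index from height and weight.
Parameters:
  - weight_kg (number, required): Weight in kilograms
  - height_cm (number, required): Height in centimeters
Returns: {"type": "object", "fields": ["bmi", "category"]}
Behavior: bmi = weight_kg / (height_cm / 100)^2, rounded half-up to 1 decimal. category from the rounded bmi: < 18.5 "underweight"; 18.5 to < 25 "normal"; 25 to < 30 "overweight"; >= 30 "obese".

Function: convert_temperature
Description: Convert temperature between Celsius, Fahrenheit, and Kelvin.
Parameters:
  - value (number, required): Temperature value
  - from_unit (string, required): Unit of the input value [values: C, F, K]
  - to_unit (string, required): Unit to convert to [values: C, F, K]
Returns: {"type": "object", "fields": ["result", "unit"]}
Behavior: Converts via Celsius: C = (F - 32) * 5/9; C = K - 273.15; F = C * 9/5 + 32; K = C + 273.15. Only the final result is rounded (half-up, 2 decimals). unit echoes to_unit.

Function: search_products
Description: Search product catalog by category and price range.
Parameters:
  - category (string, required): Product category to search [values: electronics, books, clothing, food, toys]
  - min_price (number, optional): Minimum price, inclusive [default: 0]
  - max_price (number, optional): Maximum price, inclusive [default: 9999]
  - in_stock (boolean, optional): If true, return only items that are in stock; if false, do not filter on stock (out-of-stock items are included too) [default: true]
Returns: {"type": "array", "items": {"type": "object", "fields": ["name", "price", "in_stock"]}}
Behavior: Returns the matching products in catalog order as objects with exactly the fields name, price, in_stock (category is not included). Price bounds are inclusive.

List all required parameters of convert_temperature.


Parameters of convert_temperature and their required/optional flag:
  value: required
  from_unit: required
  to_unit: required
from_unit, to_unit, value


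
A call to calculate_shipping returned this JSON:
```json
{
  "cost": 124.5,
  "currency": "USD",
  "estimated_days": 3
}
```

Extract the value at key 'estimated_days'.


3


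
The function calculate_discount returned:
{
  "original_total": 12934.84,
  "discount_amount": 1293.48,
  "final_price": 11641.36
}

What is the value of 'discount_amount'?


1293.48


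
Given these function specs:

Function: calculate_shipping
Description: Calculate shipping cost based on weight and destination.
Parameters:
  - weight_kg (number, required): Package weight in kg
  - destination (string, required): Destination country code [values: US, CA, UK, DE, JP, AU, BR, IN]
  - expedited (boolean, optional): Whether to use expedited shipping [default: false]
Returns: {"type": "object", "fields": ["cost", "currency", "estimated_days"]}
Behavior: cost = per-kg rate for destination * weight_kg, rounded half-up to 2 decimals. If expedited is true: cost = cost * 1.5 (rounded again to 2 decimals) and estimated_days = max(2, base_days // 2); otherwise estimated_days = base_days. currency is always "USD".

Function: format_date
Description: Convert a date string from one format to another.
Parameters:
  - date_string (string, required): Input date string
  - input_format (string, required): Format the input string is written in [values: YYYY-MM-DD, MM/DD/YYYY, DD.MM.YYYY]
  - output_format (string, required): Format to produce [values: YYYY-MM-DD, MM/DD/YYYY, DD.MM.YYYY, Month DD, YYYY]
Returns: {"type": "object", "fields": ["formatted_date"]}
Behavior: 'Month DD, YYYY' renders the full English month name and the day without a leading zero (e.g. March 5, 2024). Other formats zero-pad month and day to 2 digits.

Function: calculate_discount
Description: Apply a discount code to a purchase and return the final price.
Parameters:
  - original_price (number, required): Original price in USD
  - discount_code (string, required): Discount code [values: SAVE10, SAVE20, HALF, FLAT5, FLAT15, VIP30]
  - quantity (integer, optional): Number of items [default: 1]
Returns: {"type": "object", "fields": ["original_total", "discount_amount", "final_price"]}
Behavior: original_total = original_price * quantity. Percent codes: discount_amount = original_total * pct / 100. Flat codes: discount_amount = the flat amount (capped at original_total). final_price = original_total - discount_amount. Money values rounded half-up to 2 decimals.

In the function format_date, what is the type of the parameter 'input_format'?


The format_date spec declares:
  - input_format (string, required): Format the input string is written in [values: YYYY-MM-DD, MM/DD/YYYY, DD.MM.YYYY]
Type:
string


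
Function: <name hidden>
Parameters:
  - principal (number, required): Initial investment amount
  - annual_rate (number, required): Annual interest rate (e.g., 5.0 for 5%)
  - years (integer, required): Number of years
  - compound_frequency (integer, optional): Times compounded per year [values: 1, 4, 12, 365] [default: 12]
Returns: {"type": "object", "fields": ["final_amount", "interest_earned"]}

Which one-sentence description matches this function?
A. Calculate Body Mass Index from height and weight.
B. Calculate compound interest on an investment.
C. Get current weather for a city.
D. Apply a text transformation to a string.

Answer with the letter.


Parameters principal, annual_rate, years, compound_frequency and return ["final_amount", "interest_earned"] fit: Calculate compound interest on an investment.
B


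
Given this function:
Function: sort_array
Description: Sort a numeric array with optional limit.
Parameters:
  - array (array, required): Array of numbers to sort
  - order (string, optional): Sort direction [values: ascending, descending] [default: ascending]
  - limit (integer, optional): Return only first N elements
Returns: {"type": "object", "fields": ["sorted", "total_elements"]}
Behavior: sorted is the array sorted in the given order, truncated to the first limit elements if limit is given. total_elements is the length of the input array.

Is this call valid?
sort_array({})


Checking required parameters...
Missing required parameter: array
Invalid - missing required parameter 'array'


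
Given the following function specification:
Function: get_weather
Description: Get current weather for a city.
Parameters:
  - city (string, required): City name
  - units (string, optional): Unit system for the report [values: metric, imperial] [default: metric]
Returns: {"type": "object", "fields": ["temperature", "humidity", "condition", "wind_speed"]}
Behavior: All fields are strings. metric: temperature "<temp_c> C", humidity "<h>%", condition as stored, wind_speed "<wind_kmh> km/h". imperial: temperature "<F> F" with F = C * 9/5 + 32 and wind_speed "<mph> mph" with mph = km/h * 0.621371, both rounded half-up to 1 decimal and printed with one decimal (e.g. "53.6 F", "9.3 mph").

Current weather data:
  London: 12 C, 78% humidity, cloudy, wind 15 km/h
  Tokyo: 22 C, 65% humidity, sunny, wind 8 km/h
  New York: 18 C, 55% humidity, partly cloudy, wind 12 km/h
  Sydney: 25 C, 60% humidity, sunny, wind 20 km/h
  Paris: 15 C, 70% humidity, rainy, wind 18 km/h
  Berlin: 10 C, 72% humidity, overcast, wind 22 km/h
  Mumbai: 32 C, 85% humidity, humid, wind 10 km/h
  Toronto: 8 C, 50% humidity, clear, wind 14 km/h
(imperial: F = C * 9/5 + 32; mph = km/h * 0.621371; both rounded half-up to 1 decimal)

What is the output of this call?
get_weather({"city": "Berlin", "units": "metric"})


Berlin record: 10 C, 72%, overcast, 22 km/h
metric: report values as stored ('<temp_c> C', '<humidity>%', '<wind_kmh> km/h')
Output:
{"temperature": "10 C", "humidity": "72%", "condition": "overcast", "wind_speed": "22 km/h"}


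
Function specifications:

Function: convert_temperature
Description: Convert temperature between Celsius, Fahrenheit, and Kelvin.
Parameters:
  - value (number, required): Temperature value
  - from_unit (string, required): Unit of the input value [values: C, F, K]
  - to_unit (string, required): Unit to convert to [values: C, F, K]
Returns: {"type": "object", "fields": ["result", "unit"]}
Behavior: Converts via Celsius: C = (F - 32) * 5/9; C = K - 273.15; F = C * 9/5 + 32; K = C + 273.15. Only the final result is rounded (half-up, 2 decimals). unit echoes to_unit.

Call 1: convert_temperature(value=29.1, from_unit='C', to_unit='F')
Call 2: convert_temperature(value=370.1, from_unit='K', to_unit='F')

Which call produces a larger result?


Call 1:
  Input already in C: 29.1
  To F: 29.1 * 9/5 + 32 = 84.38
  Round to 2 decimals: 84.38
  -> 84.38 F
Call 2:
  To C: 370.1 - 273.15 = 96.95
  To F: 96.95 * 9/5 + 32 = 206.51
  Round to 2 decimals: 206.51
  -> 206.51 F
Call 2 (206.51 F)


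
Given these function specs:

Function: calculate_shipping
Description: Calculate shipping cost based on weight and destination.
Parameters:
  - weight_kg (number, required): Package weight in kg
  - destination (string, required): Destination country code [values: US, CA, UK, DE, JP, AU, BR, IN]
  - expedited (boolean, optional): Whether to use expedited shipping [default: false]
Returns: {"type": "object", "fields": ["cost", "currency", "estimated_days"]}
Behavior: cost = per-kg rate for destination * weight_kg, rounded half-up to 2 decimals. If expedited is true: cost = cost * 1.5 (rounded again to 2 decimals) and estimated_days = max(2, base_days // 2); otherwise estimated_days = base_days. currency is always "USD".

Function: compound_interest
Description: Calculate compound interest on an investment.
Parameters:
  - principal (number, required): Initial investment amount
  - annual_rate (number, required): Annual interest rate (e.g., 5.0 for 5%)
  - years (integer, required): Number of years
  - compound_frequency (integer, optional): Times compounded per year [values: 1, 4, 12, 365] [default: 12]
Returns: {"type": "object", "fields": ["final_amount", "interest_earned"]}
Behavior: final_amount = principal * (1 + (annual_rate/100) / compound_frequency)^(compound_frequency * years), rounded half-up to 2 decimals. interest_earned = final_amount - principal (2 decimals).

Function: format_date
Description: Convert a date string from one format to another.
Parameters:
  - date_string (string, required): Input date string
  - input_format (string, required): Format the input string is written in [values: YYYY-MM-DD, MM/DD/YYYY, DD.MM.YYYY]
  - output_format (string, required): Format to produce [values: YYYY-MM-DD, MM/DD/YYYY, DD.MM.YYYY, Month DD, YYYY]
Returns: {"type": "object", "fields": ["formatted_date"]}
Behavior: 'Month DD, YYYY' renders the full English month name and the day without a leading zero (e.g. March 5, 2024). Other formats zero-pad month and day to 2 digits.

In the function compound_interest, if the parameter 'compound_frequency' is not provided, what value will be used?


The compound_interest spec declares:
  - compound_frequency (integer, optional): Times compounded per year [values: 1, 4, 12, 365] [default: 12]
Default:
12
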